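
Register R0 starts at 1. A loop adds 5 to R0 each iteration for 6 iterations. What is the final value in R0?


Starting value: R0 = 1
  Iter 1: R0 = 1 + 5 = 6
  Iter 2: R0 = 6 + 5 = 11
  Iter 3: R0 = 11 + 5 = 16
  Iter 4: R0 = 16 + 5 = 21
  Iter 5: R0 = 21 + 5 = 26
  Iter 6: R0 = 26 + 5 = 31
Final: R0 = 31

31


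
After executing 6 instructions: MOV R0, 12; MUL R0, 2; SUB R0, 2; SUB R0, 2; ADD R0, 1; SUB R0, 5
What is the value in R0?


Register state trace:
  MOV R0, 12  → R0 = 12
  MUL R0, 2  → R0 = 12 * 2 = 24
  SUB R0, 2  → R0 = 24 - 2 = 22
  SUB R0, 2  → R0 = 22 - 2 = 20
  ADD R0, 1  → R0 = 20 + 1 = 21
  SUB R0, 5  → R0 = 21 - 5 = 16
Final: R0 = 16

16


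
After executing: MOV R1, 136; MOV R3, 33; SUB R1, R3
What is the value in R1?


Register state trace:
  MOV R1, 136  → R1 = 136
  MOV R3, 33  → R3 = 33
  SUB R1, R3  → R1 = 136 - 33 = 103
Final: R1 = 103

103


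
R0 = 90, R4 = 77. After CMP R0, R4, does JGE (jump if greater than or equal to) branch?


Trace:
  R0 = 90, R4 = 77
  CMP R0, R4  → compares 90 vs 77
  JGE checks: is 90 greater than or equal to 77?
  90 > 77, so condition is true
Branch taken: Yes

Yes


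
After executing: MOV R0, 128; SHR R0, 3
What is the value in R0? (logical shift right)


Register state trace:
  MOV R0, 128  → R0 = 128
  SHR R0, 3  → R0 = 128 >> 3 = 128 // 2^3 = 16
Final: R0 = 16

16


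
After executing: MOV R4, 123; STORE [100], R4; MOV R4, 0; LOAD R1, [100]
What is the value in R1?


Register and memory trace:
  MOV R4, 123  → R4 = 123
  STORE [100], R4  → mem[100] = 123
  MOV R4, 0  → R4 = 0
  LOAD R1, [100]  → R1 = mem[100] = 123
Final: R1 = 123

123


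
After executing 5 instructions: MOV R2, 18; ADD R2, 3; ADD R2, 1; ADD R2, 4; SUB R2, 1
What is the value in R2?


Register state trace:
  MOV R2, 18  → R2 = 18
  ADD R2, 3  → R2 = 18 + 3 = 21
  ADD R2, 1  → R2 = 21 + 1 = 22
  ADD R2, 4  → R2 = 22 + 4 = 26
  SUB R2, 1  → R2 = 26 - 1 = 25
Final: R2 = 25

25


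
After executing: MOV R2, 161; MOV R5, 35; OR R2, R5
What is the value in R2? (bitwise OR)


Register state trace:
  MOV R2, 161  → R2 = 161 (0b10100001)
  MOV R5, 35  → R5 = 35 (0b00100011)
  OR R2, R5   → R2 = 161 OR 35 = 163 (0b10100011)
Final: R2 = 163

163


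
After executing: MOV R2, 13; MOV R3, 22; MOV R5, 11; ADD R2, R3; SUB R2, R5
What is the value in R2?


Register state trace:
  MOV R2, 13  → R2 = 13
  MOV R3, 22  → R3 = 22
  MOV R5, 11  → R5 = 11
  ADD R2, R3  → R2 = 13 + 22 = 35
  SUB R2, R5  → R2 = 35 - 11 = 24
Final: R2 = 24

24


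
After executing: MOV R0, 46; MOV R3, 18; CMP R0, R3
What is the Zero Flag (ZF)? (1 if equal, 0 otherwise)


Register state trace:
  MOV R0, 46  → R0 = 46
  MOV R3, 18  → R3 = 18
  CMP R0, R3  → computes 46 - 18 = 28
  Result is nonzero, so values are not equal
ZF = 0

0


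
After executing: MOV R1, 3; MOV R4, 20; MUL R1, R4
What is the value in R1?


Register state trace:
  MOV R1, 3  → R1 = 3
  MOV R4, 20  → R4 = 20
  MUL R1, R4  → R1 = 3 * 20 = 60
Final: R1 = 60

60


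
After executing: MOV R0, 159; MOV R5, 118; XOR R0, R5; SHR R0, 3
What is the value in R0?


Register state trace:
  MOV R0, 159  → R0 = 159 (0b10011111)
  MOV R5, 118  → R5 = 118 (0b01110110)
  XOR R0, R5  → R0 = 159 XOR 118 = 233 (0b11101001)
  SHR R0, 3  → R0 = 233 >> 3 = 29
Final: R0 = 29

29


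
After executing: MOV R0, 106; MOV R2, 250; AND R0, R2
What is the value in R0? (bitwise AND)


Register state trace:
  MOV R0, 106  → R0 = 106 (0b01101010)
  MOV R2, 250  → R2 = 250 (0b11111010)
  AND R0, R2  → R0 = 106 AND 250 = 106 (0b01101010)
Final: R0 = 106

106


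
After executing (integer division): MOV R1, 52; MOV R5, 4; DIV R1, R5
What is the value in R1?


Register state trace:
  MOV R1, 52  → R1 = 52
  MOV R5, 4  → R5 = 4
  DIV R1, R5  → R1 = 52 // 4 = 13
Final: R1 = 13

13


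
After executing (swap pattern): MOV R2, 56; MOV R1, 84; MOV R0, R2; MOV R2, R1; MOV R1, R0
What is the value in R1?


Register state trace (swap pattern):
  MOV R2, 56  → R2 = 56
  MOV R1, 84  → R1 = 84
  MOV R0, R2  → R0 = 56  (save R2)
  MOV R2, R1  → R2 = 84  (R2 gets R1's value)
  MOV R1, R0  → R1 = 56  (R1 gets saved value)
Final: R1 = 56

56


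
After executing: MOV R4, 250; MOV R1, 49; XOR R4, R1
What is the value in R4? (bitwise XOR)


Register state trace:
  MOV R4, 250  → R4 = 250 (0b11111010)
  MOV R1, 49  → R1 = 49 (0b00110001)
  XOR R4, R1  → R4 = 250 XOR 49 = 203 (0b11001011)
Final: R4 = 203

203


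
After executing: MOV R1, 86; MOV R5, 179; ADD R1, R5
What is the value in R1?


Register state trace:
  MOV R1, 86  → R1 = 86
  MOV R5, 179  → R5 = 179
  ADD R1, R5  → R1 = 86 + 179 = 265
Final: R1 = 265

265


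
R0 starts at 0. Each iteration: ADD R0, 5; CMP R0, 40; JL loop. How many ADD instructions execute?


Loop trace (R0 starts at 0, target 40, step 5):
  ADD #1: R0 = 0 + 5 = 5  → 5 < 40, loop
  ADD #2: R0 = 5 + 5 = 10  → 10 < 40, loop
  ADD #3: R0 = 10 + 5 = 15  → 15 < 40, loop
  ADD #4: R0 = 15 + 5 = 20  → 20 < 40, loop
  ADD #5: R0 = 20 + 5 = 25  → 25 < 40, loop
  ADD #6: R0 = 25 + 5 = 30  → 30 < 40, loop
  ADD #7: R0 = 30 + 5 = 35  → 35 < 40, loop
  ADD #8: R0 = 35 + 5 = 40  → 40 >= 40, exit
Total ADD instructions: 8

8


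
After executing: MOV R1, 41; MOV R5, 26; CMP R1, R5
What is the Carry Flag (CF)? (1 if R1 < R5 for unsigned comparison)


Register state trace:
  MOV R1, 41  → R1 = 41
  MOV R5, 26  → R5 = 26
  CMP R1, R5  → unsigned 41 - 26: no borrow
  41 >= 26, so CF = 0
CF = 0

0


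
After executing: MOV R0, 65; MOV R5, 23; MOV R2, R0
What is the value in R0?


Register state trace:
  MOV R0, 65  → R0 = 65
  MOV R5, 23  → R5 = 23
  MOV R2, R0  → R2 = 65
Final: R0 = 65

65


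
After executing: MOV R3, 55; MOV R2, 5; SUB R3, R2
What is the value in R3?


Register state trace:
  MOV R3, 55  → R3 = 55
  MOV R2, 5  → R2 = 5
  SUB R3, R2  → R3 = 55 - 5 = 50
Final: R3 = 50

50


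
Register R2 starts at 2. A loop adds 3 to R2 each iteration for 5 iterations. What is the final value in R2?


Starting value: R2 = 2
  Iter 1: R2 = 2 + 3 = 5
  Iter 2: R2 = 5 + 3 = 8
  Iter 3: R2 = 8 + 3 = 11
  Iter 4: R2 = 11 + 3 = 14
  Iter 5: R2 = 14 + 3 = 17
Final: R2 = 17

17


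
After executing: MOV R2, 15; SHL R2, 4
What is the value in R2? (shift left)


Register state trace:
  MOV R2, 15  → R2 = 15
  SHL R2, 4  → R2 = 15 << 4 = 15 * 2^4 = 240
Final: R2 = 240

240


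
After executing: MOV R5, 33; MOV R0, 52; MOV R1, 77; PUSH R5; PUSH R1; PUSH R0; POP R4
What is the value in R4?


Stack trace (top is rightmost):
  MOV R5, 33  → R5 = 33
  MOV R0, 52  → R0 = 52
  MOV R1, 77  → R1 = 77
  PUSH R5  → stack: [33]
  PUSH R1  → stack: [33, 77]
  PUSH R0  → stack: [33, 77, 52]
  POP R4  → R4 = 52, stack: [33, 77]
Final: R4 = 52

52


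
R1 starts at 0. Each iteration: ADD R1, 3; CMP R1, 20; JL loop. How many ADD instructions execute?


Loop trace (R1 starts at 0, target 20, step 3):
  ADD #1: R1 = 0 + 3 = 3  → 3 < 20, loop
  ADD #2: R1 = 3 + 3 = 6  → 6 < 20, loop
  ADD #3: R1 = 6 + 3 = 9  → 9 < 20, loop
  ADD #4: R1 = 9 + 3 = 12  → 12 < 20, loop
  ADD #5: R1 = 12 + 3 = 15  → 15 < 20, loop
  ADD #6: R1 = 15 + 3 = 18  → 18 < 20, loop
  ADD #7: R1 = 18 + 3 = 21  → 21 >= 20, exit
Total ADD instructions: 7

7


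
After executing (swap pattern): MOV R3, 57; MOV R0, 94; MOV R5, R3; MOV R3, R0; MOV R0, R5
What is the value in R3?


Register state trace (swap pattern):
  MOV R3, 57  → R3 = 57
  MOV R0, 94  → R0 = 94
  MOV R5, R3  → R5 = 57  (save R3)
  MOV R3, R0  → R3 = 94  (R3 gets R0's value)
  MOV R0, R5  → R0 = 57  (R0 gets saved value)
Final: R3 = 94

94


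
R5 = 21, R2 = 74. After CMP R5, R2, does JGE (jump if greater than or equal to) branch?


Trace:
  R5 = 21, R2 = 74
  CMP R5, R2  → compares 21 vs 74
  JGE checks: is 21 greater than or equal to 74?
  21 < 74, so condition is false
Branch taken: No

No


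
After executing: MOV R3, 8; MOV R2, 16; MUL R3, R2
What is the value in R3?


Register state trace:
  MOV R3, 8  → R3 = 8
  MOV R2, 16  → R2 = 16
  MUL R3, R2  → R3 = 8 * 16 = 128
Final: R3 = 128

128


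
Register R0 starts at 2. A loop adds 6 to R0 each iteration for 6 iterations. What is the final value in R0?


Starting value: R0 = 2
  Iter 1: R0 = 2 + 6 = 8
  Iter 2: R0 = 8 + 6 = 14
  Iter 3: R0 = 14 + 6 = 20
  Iter 4: R0 = 20 + 6 = 26
  Iter 5: R0 = 26 + 6 = 32
  Iter 6: R0 = 32 + 6 = 38
Final: R0 = 38

38


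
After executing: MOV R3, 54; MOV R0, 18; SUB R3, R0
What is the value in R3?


Register state trace:
  MOV R3, 54  → R3 = 54
  MOV R0, 18  → R0 = 18
  SUB R3, R0  → R3 = 54 - 18 = 36
Final: R3 = 36

36


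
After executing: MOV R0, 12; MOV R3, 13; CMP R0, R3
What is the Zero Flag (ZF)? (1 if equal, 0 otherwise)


Register state trace:
  MOV R0, 12  → R0 = 12
  MOV R3, 13  → R3 = 13
  CMP R0, R3  → computes 12 - 13 = -1
  Result is nonzero, so values are not equal
ZF = 0

0


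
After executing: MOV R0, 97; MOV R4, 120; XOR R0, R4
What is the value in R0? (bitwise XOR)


Register state trace:
  MOV R0, 97  → R0 = 97 (0b01100001)
  MOV R4, 120  → R4 = 120 (0b01111000)
  XOR R0, R4  → R0 = 97 XOR 120 = 25 (0b00011001)
Final: R0 = 25

25


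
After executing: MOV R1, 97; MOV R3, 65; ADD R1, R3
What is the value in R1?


Register state trace:
  MOV R1, 97  → R1 = 97
  MOV R3, 65  → R3 = 65
  ADD R1, R3  → R1 = 97 + 65 = 162
Final: R1 = 162

162


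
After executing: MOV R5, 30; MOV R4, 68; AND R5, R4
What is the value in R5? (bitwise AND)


Register state trace:
  MOV R5, 30  → R5 = 30 (0b00011110)
  MOV R4, 68  → R4 = 68 (0b01000100)
  AND R5, R4  → R5 = 30 AND 68 = 4 (0b00000100)
Final: R5 = 4

4


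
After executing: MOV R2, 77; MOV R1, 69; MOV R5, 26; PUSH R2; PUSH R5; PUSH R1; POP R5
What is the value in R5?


Stack trace (top is rightmost):
  MOV R2, 77  → R2 = 77
  MOV R1, 69  → R1 = 69
  MOV R5, 26  → R5 = 26
  PUSH R2  → stack: [77]
  PUSH R5  → stack: [77, 26]
  PUSH R1  → stack: [77, 26, 69]
  POP R5  → R5 = 69, stack: [77, 26]
Final: R5 = 69

69


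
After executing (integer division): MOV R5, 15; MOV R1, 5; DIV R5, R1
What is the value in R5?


Register state trace:
  MOV R5, 15  → R5 = 15
  MOV R1, 5  → R1 = 5
  DIV R5, R1  → R5 = 15 // 5 = 3
Final: R5 = 3

3


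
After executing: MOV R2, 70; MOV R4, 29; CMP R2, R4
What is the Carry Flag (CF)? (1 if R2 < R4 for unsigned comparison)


Register state trace:
  MOV R2, 70  → R2 = 70
  MOV R4, 29  → R4 = 29
  CMP R2, R4  → unsigned 70 - 29: no borrow
  70 >= 29, so CF = 0
CF = 0

0


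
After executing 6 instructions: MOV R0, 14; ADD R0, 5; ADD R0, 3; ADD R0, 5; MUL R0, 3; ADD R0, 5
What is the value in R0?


Register state trace:
  MOV R0, 14  → R0 = 14
  ADD R0, 5  → R0 = 14 + 5 = 19
  ADD R0, 3  → R0 = 19 + 3 = 22
  ADD R0, 5  → R0 = 22 + 5 = 27
  MUL R0, 3  → R0 = 27 * 3 = 81
  ADD R0, 5  → R0 = 81 + 5 = 86
Final: R0 = 86

86


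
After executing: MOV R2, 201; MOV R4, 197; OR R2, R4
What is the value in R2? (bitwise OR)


Register state trace:
  MOV R2, 201  → R2 = 201 (0b11001001)
  MOV R4, 197  → R4 = 197 (0b11000101)
  OR R2, R4   → R2 = 201 OR 197 = 205 (0b11001101)
Final: R2 = 205

205


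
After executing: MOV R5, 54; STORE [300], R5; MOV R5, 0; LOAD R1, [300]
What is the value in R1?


Register and memory trace:
  MOV R5, 54  → R5 = 54
  STORE [300], R5  → mem[300] = 54
  MOV R5, 0  → R5 = 0
  LOAD R1, [300]  → R1 = mem[300] = 54
Final: R1 = 54

54


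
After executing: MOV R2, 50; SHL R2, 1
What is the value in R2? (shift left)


Register state trace:
  MOV R2, 50  → R2 = 50
  SHL R2, 1  → R2 = 50 << 1 = 50 * 2^1 = 100
Final: R2 = 100

100


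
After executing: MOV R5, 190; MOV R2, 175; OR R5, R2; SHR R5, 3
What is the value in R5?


Register state trace:
  MOV R5, 190  → R5 = 190 (0b10111110)
  MOV R2, 175  → R2 = 175 (0b10101111)
  OR R5, R2  → R5 = 190 OR 175 = 191 (0b10111111)
  SHR R5, 3  → R5 = 191 >> 3 = 23
Final: R5 = 23

23


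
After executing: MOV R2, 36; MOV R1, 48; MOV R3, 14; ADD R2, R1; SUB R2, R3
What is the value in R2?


Register state trace:
  MOV R2, 36  → R2 = 36
  MOV R1, 48  → R1 = 48
  MOV R3, 14  → R3 = 14
  ADD R2, R1  → R2 = 36 + 48 = 84
  SUB R2, R3  → R2 = 84 - 14 = 70
Final: R2 = 70

70


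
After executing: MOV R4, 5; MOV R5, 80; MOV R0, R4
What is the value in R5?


Register state trace:
  MOV R4, 5  → R4 = 5
  MOV R5, 80  → R5 = 80
  MOV R0, R4  → R0 = 5
Final: R5 = 80

80


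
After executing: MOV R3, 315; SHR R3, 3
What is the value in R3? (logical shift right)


Register state trace:
  MOV R3, 315  → R3 = 315
  SHR R3, 3  → R3 = 315 >> 3 = 315 // 2^3 = 39
Final: R3 = 39

39


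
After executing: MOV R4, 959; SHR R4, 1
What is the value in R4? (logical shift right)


Register state trace:
  MOV R4, 959  → R4 = 959
  SHR R4, 1  → R4 = 959 >> 1 = 959 // 2^1 = 479
Final: R4 = 479

479


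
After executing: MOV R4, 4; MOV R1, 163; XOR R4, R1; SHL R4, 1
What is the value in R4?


Register state trace:
  MOV R4, 4  → R4 = 4 (0b00000100)
  MOV R1, 163  → R1 = 163 (0b10100011)
  XOR R4, R1  → R4 = 4 XOR 163 = 167 (0b10100111)
  SHL R4, 1  → R4 = 167 << 1 = 334
Final: R4 = 334

334


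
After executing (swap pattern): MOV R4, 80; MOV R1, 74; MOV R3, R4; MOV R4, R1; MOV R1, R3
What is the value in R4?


Register state trace (swap pattern):
  MOV R4, 80  → R4 = 80
  MOV R1, 74  → R1 = 74
  MOV R3, R4  → R3 = 80  (save R4)
  MOV R4, R1  → R4 = 74  (R4 gets R1's value)
  MOV R1, R3  → R1 = 80  (R1 gets saved value)
Final: R4 = 74

74


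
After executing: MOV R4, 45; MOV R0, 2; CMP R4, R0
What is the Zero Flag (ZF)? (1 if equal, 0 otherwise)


Register state trace:
  MOV R4, 45  → R4 = 45
  MOV R0, 2  → R0 = 2
  CMP R4, R0  → computes 45 - 2 = 43
  Result is nonzero, so values are not equal
ZF = 0

0


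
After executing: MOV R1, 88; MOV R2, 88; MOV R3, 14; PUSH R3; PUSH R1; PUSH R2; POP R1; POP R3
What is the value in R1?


Stack trace (top is rightmost):
  MOV R1, 88  → R1 = 88
  MOV R2, 88  → R2 = 88
  MOV R3, 14  → R3 = 14
  PUSH R3  → stack: [14]
  PUSH R1  → stack: [14, 88]
  PUSH R2  → stack: [14, 88, 88]
  POP R1  → R1 = 88, stack: [14, 88]
  POP R3  → R3 = 88, stack: [14]
Final: R1 = 88

88


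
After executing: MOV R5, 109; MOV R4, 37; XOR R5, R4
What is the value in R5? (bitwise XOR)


Register state trace:
  MOV R5, 109  → R5 = 109 (0b01101101)
  MOV R4, 37  → R4 = 37 (0b00100101)
  XOR R5, R4  → R5 = 109 XOR 37 = 72 (0b01001000)
Final: R5 = 72

72


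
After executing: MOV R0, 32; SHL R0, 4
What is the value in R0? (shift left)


Register state trace:
  MOV R0, 32  → R0 = 32
  SHL R0, 4  → R0 = 32 << 4 = 32 * 2^4 = 512
Final: R0 = 512

512


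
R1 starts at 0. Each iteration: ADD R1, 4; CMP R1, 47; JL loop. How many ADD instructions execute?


Loop trace (R1 starts at 0, target 47, step 4):
  ADD #1: R1 = 0 + 4 = 4  → 4 < 47, loop
  ADD #2: R1 = 4 + 4 = 8  → 8 < 47, loop
  ADD #3: R1 = 8 + 4 = 12  → 12 < 47, loop
  ADD #4: R1 = 12 + 4 = 16  → 16 < 47, loop
  ADD #5: R1 = 16 + 4 = 20  → 20 < 47, loop
  ADD #6: R1 = 20 + 4 = 24  → 24 < 47, loop
  ADD #7: R1 = 24 + 4 = 28  → 28 < 47, loop
  ADD #8: R1 = 28 + 4 = 32  → 32 < 47, loop
  ADD #9: R1 = 32 + 4 = 36  → 36 < 47, loop
  ADD #10: R1 = 36 + 4 = 40  → 40 < 47, loop
  ADD #11: R1 = 40 + 4 = 44  → 44 < 47, loop
  ADD #12: R1 = 44 + 4 = 48  → 48 >= 47, exit
Total ADD instructions: 12

12


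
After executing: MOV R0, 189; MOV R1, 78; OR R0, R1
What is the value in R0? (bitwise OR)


Register state trace:
  MOV R0, 189  → R0 = 189 (0b10111101)
  MOV R1, 78  → R1 = 78 (0b01001110)
  OR R0, R1   → R0 = 189 OR 78 = 255 (0b11111111)
Final: R0 = 255

255


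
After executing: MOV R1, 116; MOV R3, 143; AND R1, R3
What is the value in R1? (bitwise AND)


Register state trace:
  MOV R1, 116  → R1 = 116 (0b01110100)
  MOV R3, 143  → R3 = 143 (0b10001111)
  AND R1, R3  → R1 = 116 AND 143 = 4 (0b00000100)
Final: R1 = 4

4


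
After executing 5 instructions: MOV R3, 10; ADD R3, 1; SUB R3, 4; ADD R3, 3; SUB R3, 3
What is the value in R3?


Register state trace:
  MOV R3, 10  → R3 = 10
  ADD R3, 1  → R3 = 10 + 1 = 11
  SUB R3, 4  → R3 = 11 - 4 = 7
  ADD R3, 3  → R3 = 7 + 3 = 10
  SUB R3, 3  → R3 = 10 - 3 = 7
Final: R3 = 7

7


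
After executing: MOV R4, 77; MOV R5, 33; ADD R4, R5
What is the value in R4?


Register state trace:
  MOV R4, 77  → R4 = 77
  MOV R5, 33  → R5 = 33
  ADD R4, R5  → R4 = 77 + 33 = 110
Final: R4 = 110

110


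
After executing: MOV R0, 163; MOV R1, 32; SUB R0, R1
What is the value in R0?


Register state trace:
  MOV R0, 163  → R0 = 163
  MOV R1, 32  → R1 = 32
  SUB R0, R1  → R0 = 163 - 32 = 131
Final: R0 = 131

131


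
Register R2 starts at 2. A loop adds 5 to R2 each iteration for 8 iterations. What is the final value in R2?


Starting value: R2 = 2
  Iter 1: R2 = 2 + 5 = 7
  Iter 2: R2 = 7 + 5 = 12
  Iter 3: R2 = 12 + 5 = 17
  Iter 4: R2 = 17 + 5 = 22
  Iter 5: R2 = 22 + 5 = 27
  Iter 6: R2 = 27 + 5 = 32
  Iter 7: R2 = 32 + 5 = 37
  Iter 8: R2 = 37 + 5 = 42
Final: R2 = 42

42


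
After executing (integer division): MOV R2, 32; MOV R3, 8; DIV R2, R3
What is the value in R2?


Register state trace:
  MOV R2, 32  → R2 = 32
  MOV R3, 8  → R3 = 8
  DIV R2, R3  → R2 = 32 // 8 = 4
Final: R2 = 4

4


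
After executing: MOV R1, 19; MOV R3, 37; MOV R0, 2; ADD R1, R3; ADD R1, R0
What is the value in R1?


Register state trace:
  MOV R1, 19  → R1 = 19
  MOV R3, 37  → R3 = 37
  MOV R0, 2  → R0 = 2
  ADD R1, R3  → R1 = 19 + 37 = 56
  ADD R1, R0  → R1 = 56 + 2 = 58
Final: R1 = 58

58


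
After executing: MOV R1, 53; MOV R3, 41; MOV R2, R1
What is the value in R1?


Register state trace:
  MOV R1, 53  → R1 = 53
  MOV R3, 41  → R3 = 41
  MOV R2, R1  → R2 = 53
Final: R1 = 53

53


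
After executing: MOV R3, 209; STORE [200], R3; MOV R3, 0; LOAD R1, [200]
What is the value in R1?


Register and memory trace:
  MOV R3, 209  → R3 = 209
  STORE [200], R3  → mem[200] = 209
  MOV R3, 0  → R3 = 0
  LOAD R1, [200]  → R1 = mem[200] = 209
Final: R1 = 209

209


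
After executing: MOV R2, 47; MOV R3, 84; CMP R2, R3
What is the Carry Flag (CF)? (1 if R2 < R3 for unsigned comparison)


Register state trace:
  MOV R2, 47  → R2 = 47
  MOV R3, 84  → R3 = 84
  CMP R2, R3  → unsigned 47 - 84: borrow occurs
  47 < 84, so CF = 1
CF = 1

1


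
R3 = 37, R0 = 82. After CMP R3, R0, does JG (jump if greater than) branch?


Trace:
  R3 = 37, R0 = 82
  CMP R3, R0  → compares 37 vs 82
  JG checks: is 37 greater than 82?
  37 < 82, so condition is false
Branch taken: No

No


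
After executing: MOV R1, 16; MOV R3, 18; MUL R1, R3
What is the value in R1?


Register state trace:
  MOV R1, 16  → R1 = 16
  MOV R3, 18  → R3 = 18
  MUL R1, R3  → R1 = 16 * 18 = 288
Final: R1 = 288

288


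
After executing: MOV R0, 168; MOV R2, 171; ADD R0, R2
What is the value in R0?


Register state trace:
  MOV R0, 168  → R0 = 168
  MOV R2, 171  → R2 = 171
  ADD R0, R2  → R0 = 168 + 171 = 339
Final: R0 = 339

339


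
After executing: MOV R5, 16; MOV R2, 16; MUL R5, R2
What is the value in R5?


Register state trace:
  MOV R5, 16  → R5 = 16
  MOV R2, 16  → R2 = 16
  MUL R5, R2  → R5 = 16 * 16 = 256
Final: R5 = 256

256


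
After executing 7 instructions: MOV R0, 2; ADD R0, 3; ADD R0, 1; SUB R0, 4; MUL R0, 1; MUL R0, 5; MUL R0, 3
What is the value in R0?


Register state trace:
  MOV R0, 2  → R0 = 2
  ADD R0, 3  → R0 = 2 + 3 = 5
  ADD R0, 1  → R0 = 5 + 1 = 6
  SUB R0, 4  → R0 = 6 - 4 = 2
  MUL R0, 1  → R0 = 2 * 1 = 2
  MUL R0, 5  → R0 = 2 * 5 = 10
  MUL R0, 3  → R0 = 10 * 3 = 30
Final: R0 = 30

30


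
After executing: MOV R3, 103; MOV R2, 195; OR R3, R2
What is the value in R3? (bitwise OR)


Register state trace:
  MOV R3, 103  → R3 = 103 (0b01100111)
  MOV R2, 195  → R2 = 195 (0b11000011)
  OR R3, R2   → R3 = 103 OR 195 = 231 (0b11100111)
Final: R3 = 231

231


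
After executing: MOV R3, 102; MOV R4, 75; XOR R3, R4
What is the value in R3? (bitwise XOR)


Register state trace:
  MOV R3, 102  → R3 = 102 (0b01100110)
  MOV R4, 75  → R4 = 75 (0b01001011)
  XOR R3, R4  → R3 = 102 XOR 75 = 45 (0b00101101)
Final: R3 = 45

45


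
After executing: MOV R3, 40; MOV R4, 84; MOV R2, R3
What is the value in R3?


Register state trace:
  MOV R3, 40  → R3 = 40
  MOV R4, 84  → R4 = 84
  MOV R2, R3  → R2 = 40
Final: R3 = 40

40


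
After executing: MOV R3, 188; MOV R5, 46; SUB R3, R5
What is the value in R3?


Register state trace:
  MOV R3, 188  → R3 = 188
  MOV R5, 46  → R5 = 46
  SUB R3, R5  → R3 = 188 - 46 = 142
Final: R3 = 142

142


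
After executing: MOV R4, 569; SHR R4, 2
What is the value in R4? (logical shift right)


Register state trace:
  MOV R4, 569  → R4 = 569
  SHR R4, 2  → R4 = 569 >> 2 = 569 // 2^2 = 142
Final: R4 = 142

142


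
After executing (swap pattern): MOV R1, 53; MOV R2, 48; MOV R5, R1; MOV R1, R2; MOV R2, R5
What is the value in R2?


Register state trace (swap pattern):
  MOV R1, 53  → R1 = 53
  MOV R2, 48  → R2 = 48
  MOV R5, R1  → R5 = 53  (save R1)
  MOV R1, R2  → R1 = 48  (R1 gets R2's value)
  MOV R2, R5  → R2 = 53  (R2 gets saved value)
Final: R2 = 53

53


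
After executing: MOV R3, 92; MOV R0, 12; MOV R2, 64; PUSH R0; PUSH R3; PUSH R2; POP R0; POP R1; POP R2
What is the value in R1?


Stack trace (top is rightmost):
  MOV R3, 92  → R3 = 92
  MOV R0, 12  → R0 = 12
  MOV R2, 64  → R2 = 64
  PUSH R0  → stack: [12]
  PUSH R3  → stack: [12, 92]
  PUSH R2  → stack: [12, 92, 64]
  POP R0  → R0 = 64, stack: [12, 92]
  POP R1  → R1 = 92, stack: [12]
  POP R2  → R2 = 12, stack: []
Final: R1 = 92

92


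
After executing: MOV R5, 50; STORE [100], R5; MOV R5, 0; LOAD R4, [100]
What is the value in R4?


Register and memory trace:
  MOV R5, 50  → R5 = 50
  STORE [100], R5  → mem[100] = 50
  MOV R5, 0  → R5 = 0
  LOAD R4, [100]  → R4 = mem[100] = 50
Final: R4 = 50

50


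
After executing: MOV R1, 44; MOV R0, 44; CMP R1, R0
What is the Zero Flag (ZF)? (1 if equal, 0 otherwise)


Register state trace:
  MOV R1, 44  → R1 = 44
  MOV R0, 44  → R0 = 44
  CMP R1, R0  → computes 44 - 44 = 0
  Result is zero, so values are equal
ZF = 1

1


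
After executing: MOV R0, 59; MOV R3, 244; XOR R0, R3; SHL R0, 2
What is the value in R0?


Register state trace:
  MOV R0, 59  → R0 = 59 (0b00111011)
  MOV R3, 244  → R3 = 244 (0b11110100)
  XOR R0, R3  → R0 = 59 XOR 244 = 207 (0b11001111)
  SHL R0, 2  → R0 = 207 << 2 = 828
Final: R0 = 828

828


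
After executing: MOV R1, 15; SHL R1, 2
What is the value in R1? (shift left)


Register state trace:
  MOV R1, 15  → R1 = 15
  SHL R1, 2  → R1 = 15 << 2 = 15 * 2^2 = 60
Final: R1 = 60

60


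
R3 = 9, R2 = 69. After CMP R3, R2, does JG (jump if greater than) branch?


Trace:
  R3 = 9, R2 = 69
  CMP R3, R2  → compares 9 vs 69
  JG checks: is 9 greater than 69?
  9 < 69, so condition is false
Branch taken: No

No


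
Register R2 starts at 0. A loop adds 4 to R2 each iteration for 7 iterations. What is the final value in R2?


Starting value: R2 = 0
  Iter 1: R2 = 0 + 4 = 4
  Iter 2: R2 = 4 + 4 = 8
  Iter 3: R2 = 8 + 4 = 12
  Iter 4: R2 = 12 + 4 = 16
  Iter 5: R2 = 16 + 4 = 20
  Iter 6: R2 = 20 + 4 = 24
  Iter 7: R2 = 24 + 4 = 28
Final: R2 = 28

28


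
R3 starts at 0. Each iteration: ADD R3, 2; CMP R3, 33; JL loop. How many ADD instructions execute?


Loop trace (R3 starts at 0, target 33, step 2):
  ADD #1: R3 = 0 + 2 = 2  → 2 < 33, loop
  ADD #2: R3 = 2 + 2 = 4  → 4 < 33, loop
  ADD #3: R3 = 4 + 2 = 6  → 6 < 33, loop
  ADD #4: R3 = 6 + 2 = 8  → 8 < 33, loop
  ADD #5: R3 = 8 + 2 = 10  → 10 < 33, loop
  ADD #6: R3 = 10 + 2 = 12  → 12 < 33, loop
  ADD #7: R3 = 12 + 2 = 14  → 14 < 33, loop
  ADD #8: R3 = 14 + 2 = 16  → 16 < 33, loop
  ADD #9: R3 = 16 + 2 = 18  → 18 < 33, loop
  ADD #10: R3 = 18 + 2 = 20  → 20 < 33, loop
  ADD #11: R3 = 20 + 2 = 22  → 22 < 33, loop
  ADD #12: R3 = 22 + 2 = 24  → 24 < 33, loop
  ADD #13: R3 = 24 + 2 = 26  → 26 < 33, loop
  ADD #14: R3 = 26 + 2 = 28  → 28 < 33, loop
  ADD #15: R3 = 28 + 2 = 30  → 30 < 33, loop
  ADD #16: R3 = 30 + 2 = 32  → 32 < 33, loop
  ADD #17: R3 = 32 + 2 = 34  → 34 >= 33, exit
Total ADD instructions: 17

17


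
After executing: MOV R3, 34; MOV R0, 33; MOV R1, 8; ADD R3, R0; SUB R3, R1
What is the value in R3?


Register state trace:
  MOV R3, 34  → R3 = 34
  MOV R0, 33  → R0 = 33
  MOV R1, 8  → R1 = 8
  ADD R3, R0  → R3 = 34 + 33 = 67
  SUB R3, R1  → R3 = 67 - 8 = 59
Final: R3 = 59

59


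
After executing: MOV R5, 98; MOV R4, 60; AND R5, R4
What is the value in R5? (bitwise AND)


Register state trace:
  MOV R5, 98  → R5 = 98 (0b01100010)
  MOV R4, 60  → R4 = 60 (0b00111100)
  AND R5, R4  → R5 = 98 AND 60 = 32 (0b00100000)
Final: R5 = 32

32


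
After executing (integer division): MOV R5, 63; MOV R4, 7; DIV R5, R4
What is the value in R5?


Register state trace:
  MOV R5, 63  → R5 = 63
  MOV R4, 7  → R4 = 7
  DIV R5, R4  → R5 = 63 // 7 = 9
Final: R5 = 9

9


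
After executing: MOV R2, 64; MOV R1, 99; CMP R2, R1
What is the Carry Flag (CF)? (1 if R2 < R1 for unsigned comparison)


Register state trace:
  MOV R2, 64  → R2 = 64
  MOV R1, 99  → R1 = 99
  CMP R2, R1  → unsigned 64 - 99: borrow occurs
  64 < 99, so CF = 1
CF = 1

1


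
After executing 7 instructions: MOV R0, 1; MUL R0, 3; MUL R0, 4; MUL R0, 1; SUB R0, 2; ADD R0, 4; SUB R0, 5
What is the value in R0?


Register state trace:
  MOV R0, 1  → R0 = 1
  MUL R0, 3  → R0 = 1 * 3 = 3
  MUL R0, 4  → R0 = 3 * 4 = 12
  MUL R0, 1  → R0 = 12 * 1 = 12
  SUB R0, 2  → R0 = 12 - 2 = 10
  ADD R0, 4  → R0 = 10 + 4 = 14
  SUB R0, 5  → R0 = 14 - 5 = 9
Final: R0 = 9

9


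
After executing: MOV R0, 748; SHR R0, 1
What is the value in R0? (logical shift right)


Register state trace:
  MOV R0, 748  → R0 = 748
  SHR R0, 1  → R0 = 748 >> 1 = 748 // 2^1 = 374
Final: R0 = 374

374


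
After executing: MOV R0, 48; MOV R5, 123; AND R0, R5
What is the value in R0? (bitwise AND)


Register state trace:
  MOV R0, 48  → R0 = 48 (0b00110000)
  MOV R5, 123  → R5 = 123 (0b01111011)
  AND R0, R5  → R0 = 48 AND 123 = 48 (0b00110000)
Final: R0 = 48

48


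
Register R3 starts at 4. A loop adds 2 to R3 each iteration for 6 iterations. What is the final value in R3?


Starting value: R3 = 4
  Iter 1: R3 = 4 + 2 = 6
  Iter 2: R3 = 6 + 2 = 8
  Iter 3: R3 = 8 + 2 = 10
  Iter 4: R3 = 10 + 2 = 12
  Iter 5: R3 = 12 + 2 = 14
  Iter 6: R3 = 14 + 2 = 16
Final: R3 = 16

16


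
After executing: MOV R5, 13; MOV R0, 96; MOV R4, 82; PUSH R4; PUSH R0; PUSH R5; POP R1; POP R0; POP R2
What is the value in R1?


Stack trace (top is rightmost):
  MOV R5, 13  → R5 = 13
  MOV R0, 96  → R0 = 96
  MOV R4, 82  → R4 = 82
  PUSH R4  → stack: [82]
  PUSH R0  → stack: [82, 96]
  PUSH R5  → stack: [82, 96, 13]
  POP R1  → R1 = 13, stack: [82, 96]
  POP R0  → R0 = 96, stack: [82]
  POP R2  → R2 = 82, stack: []
Final: R1 = 13

13


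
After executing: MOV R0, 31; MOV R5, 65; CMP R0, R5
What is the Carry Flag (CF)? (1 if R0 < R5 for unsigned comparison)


Register state trace:
  MOV R0, 31  → R0 = 31
  MOV R5, 65  → R5 = 65
  CMP R0, R5  → unsigned 31 - 65: borrow occurs
  31 < 65, so CF = 1
CF = 1

1


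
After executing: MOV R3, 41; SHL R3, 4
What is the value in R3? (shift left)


Register state trace:
  MOV R3, 41  → R3 = 41
  SHL R3, 4  → R3 = 41 << 4 = 41 * 2^4 = 656
Final: R3 = 656

656


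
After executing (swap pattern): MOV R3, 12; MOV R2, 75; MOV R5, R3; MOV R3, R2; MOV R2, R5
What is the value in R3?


Register state trace (swap pattern):
  MOV R3, 12  → R3 = 12
  MOV R2, 75  → R2 = 75
  MOV R5, R3  → R5 = 12  (save R3)
  MOV R3, R2  → R3 = 75  (R3 gets R2's value)
  MOV R2, R5  → R2 = 12  (R2 gets saved value)
Final: R3 = 75

75


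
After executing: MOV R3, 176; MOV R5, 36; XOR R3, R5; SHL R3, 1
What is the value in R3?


Register state trace:
  MOV R3, 176  → R3 = 176 (0b10110000)
  MOV R5, 36  → R5 = 36 (0b00100100)
  XOR R3, R5  → R3 = 176 XOR 36 = 148 (0b10010100)
  SHL R3, 1  → R3 = 148 << 1 = 296
Final: R3 = 296

296


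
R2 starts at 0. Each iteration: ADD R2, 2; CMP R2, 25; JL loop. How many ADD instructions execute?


Loop trace (R2 starts at 0, target 25, step 2):
  ADD #1: R2 = 0 + 2 = 2  → 2 < 25, loop
  ADD #2: R2 = 2 + 2 = 4  → 4 < 25, loop
  ADD #3: R2 = 4 + 2 = 6  → 6 < 25, loop
  ADD #4: R2 = 6 + 2 = 8  → 8 < 25, loop
  ADD #5: R2 = 8 + 2 = 10  → 10 < 25, loop
  ADD #6: R2 = 10 + 2 = 12  → 12 < 25, loop
  ADD #7: R2 = 12 + 2 = 14  → 14 < 25, loop
  ADD #8: R2 = 14 + 2 = 16  → 16 < 25, loop
  ADD #9: R2 = 16 + 2 = 18  → 18 < 25, loop
  ADD #10: R2 = 18 + 2 = 20  → 20 < 25, loop
  ADD #11: R2 = 20 + 2 = 22  → 22 < 25, loop
  ADD #12: R2 = 22 + 2 = 24  → 24 < 25, loop
  ADD #13: R2 = 24 + 2 = 26  → 26 >= 25, exit
Total ADD instructions: 13

13


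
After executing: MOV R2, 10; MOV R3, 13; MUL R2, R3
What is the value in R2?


Register state trace:
  MOV R2, 10  → R2 = 10
  MOV R3, 13  → R3 = 13
  MUL R2, R3  → R2 = 10 * 13 = 130
Final: R2 = 130

130


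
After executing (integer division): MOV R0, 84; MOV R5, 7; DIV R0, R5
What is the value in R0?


Register state trace:
  MOV R0, 84  → R0 = 84
  MOV R5, 7  → R5 = 7
  DIV R0, R5  → R0 = 84 // 7 = 12
Final: R0 = 12

12


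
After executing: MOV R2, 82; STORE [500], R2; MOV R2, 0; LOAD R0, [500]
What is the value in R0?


Register and memory trace:
  MOV R2, 82  → R2 = 82
  STORE [500], R2  → mem[500] = 82
  MOV R2, 0  → R2 = 0
  LOAD R0, [500]  → R0 = mem[500] = 82
Final: R0 = 82

82


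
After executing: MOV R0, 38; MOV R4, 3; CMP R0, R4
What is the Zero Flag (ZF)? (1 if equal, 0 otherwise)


Register state trace:
  MOV R0, 38  → R0 = 38
  MOV R4, 3  → R4 = 3
  CMP R0, R4  → computes 38 - 3 = 35
  Result is nonzero, so values are not equal
ZF = 0

0


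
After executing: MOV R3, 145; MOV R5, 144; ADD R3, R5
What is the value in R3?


Register state trace:
  MOV R3, 145  → R3 = 145
  MOV R5, 144  → R5 = 144
  ADD R3, R5  → R3 = 145 + 144 = 289
Final: R3 = 289

289


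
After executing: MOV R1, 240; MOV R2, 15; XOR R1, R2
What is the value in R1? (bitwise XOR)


Register state trace:
  MOV R1, 240  → R1 = 240 (0b11110000)
  MOV R2, 15  → R2 = 15 (0b00001111)
  XOR R1, R2  → R1 = 240 XOR 15 = 255 (0b11111111)
Final: R1 = 255

255


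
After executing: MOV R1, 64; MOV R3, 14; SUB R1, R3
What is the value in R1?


Register state trace:
  MOV R1, 64  → R1 = 64
  MOV R3, 14  → R3 = 14
  SUB R1, R3  → R1 = 64 - 14 = 50
Final: R1 = 50

50


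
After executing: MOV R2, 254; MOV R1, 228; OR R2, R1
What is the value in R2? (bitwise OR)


Register state trace:
  MOV R2, 254  → R2 = 254 (0b11111110)
  MOV R1, 228  → R1 = 228 (0b11100100)
  OR R2, R1   → R2 = 254 OR 228 = 254 (0b11111110)
Final: R2 = 254

254


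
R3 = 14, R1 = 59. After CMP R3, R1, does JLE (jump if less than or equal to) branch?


Trace:
  R3 = 14, R1 = 59
  CMP R3, R1  → compares 14 vs 59
  JLE checks: is 14 less than or equal to 59?
  14 < 59, so condition is true
Branch taken: Yes

Yes


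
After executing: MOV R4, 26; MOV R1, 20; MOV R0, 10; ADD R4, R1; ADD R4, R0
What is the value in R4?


Register state trace:
  MOV R4, 26  → R4 = 26
  MOV R1, 20  → R1 = 20
  MOV R0, 10  → R0 = 10
  ADD R4, R1  → R4 = 26 + 20 = 46
  ADD R4, R0  → R4 = 46 + 10 = 56
Final: R4 = 56

56


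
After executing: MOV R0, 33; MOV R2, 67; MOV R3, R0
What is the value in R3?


Register state trace:
  MOV R0, 33  → R0 = 33
  MOV R2, 67  → R2 = 67
  MOV R3, R0  → R3 = 33
Final: R3 = 33

33


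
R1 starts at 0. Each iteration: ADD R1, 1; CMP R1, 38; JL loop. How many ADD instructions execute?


Loop trace (R1 starts at 0, target 38, step 1):
  ADD #1: R1 = 0 + 1 = 1  → 1 < 38, loop
  ADD #2: R1 = 1 + 1 = 2  → 2 < 38, loop
  ADD #3: R1 = 2 + 1 = 3  → 3 < 38, loop
  ADD #4: R1 = 3 + 1 = 4  → 4 < 38, loop
  ADD #5: R1 = 4 + 1 = 5  → 5 < 38, loop
  ADD #6: R1 = 5 + 1 = 6  → 6 < 38, loop
  ADD #7: R1 = 6 + 1 = 7  → 7 < 38, loop
  ADD #8: R1 = 7 + 1 = 8  → 8 < 38, loop
  ADD #9: R1 = 8 + 1 = 9  → 9 < 38, loop
  ADD #10: R1 = 9 + 1 = 10  → 10 < 38, loop
  ADD #11: R1 = 10 + 1 = 11  → 11 < 38, loop
  ADD #12: R1 = 11 + 1 = 12  → 12 < 38, loop
  ADD #13: R1 = 12 + 1 = 13  → 13 < 38, loop
  ADD #14: R1 = 13 + 1 = 14  → 14 < 38, loop
  ADD #15: R1 = 14 + 1 = 15  → 15 < 38, loop
  ADD #16: R1 = 15 + 1 = 16  → 16 < 38, loop
  ADD #17: R1 = 16 + 1 = 17  → 17 < 38, loop
  ADD #18: R1 = 17 + 1 = 18  → 18 < 38, loop
  ADD #19: R1 = 18 + 1 = 19  → 19 < 38, loop
  ADD #20: R1 = 19 + 1 = 20  → 20 < 38, loop
  ADD #21: R1 = 20 + 1 = 21  → 21 < 38, loop
  ADD #22: R1 = 21 + 1 = 22  → 22 < 38, loop
  ADD #23: R1 = 22 + 1 = 23  → 23 < 38, loop
  ADD #24: R1 = 23 + 1 = 24  → 24 < 38, loop
  ADD #25: R1 = 24 + 1 = 25  → 25 < 38, loop
  ADD #26: R1 = 25 + 1 = 26  → 26 < 38, loop
  ADD #27: R1 = 26 + 1 = 27  → 27 < 38, loop
  ADD #28: R1 = 27 + 1 = 28  → 28 < 38, loop
  ADD #29: R1 = 28 + 1 = 29  → 29 < 38, loop
  ADD #30: R1 = 29 + 1 = 30  → 30 < 38, loop
  ADD #31: R1 = 30 + 1 = 31  → 31 < 38, loop
  ADD #32: R1 = 31 + 1 = 32  → 32 < 38, loop
  ADD #33: R1 = 32 + 1 = 33  → 33 < 38, loop
  ADD #34: R1 = 33 + 1 = 34  → 34 < 38, loop
  ADD #35: R1 = 34 + 1 = 35  → 35 < 38, loop
  ADD #36: R1 = 35 + 1 = 36  → 36 < 38, loop
  ADD #37: R1 = 36 + 1 = 37  → 37 < 38, loop
  ADD #38: R1 = 37 + 1 = 38  → 38 >= 38, exit
Total ADD instructions: 38

38


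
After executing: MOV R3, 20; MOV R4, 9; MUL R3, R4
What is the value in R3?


Register state trace:
  MOV R3, 20  → R3 = 20
  MOV R4, 9  → R4 = 9
  MUL R3, R4  → R3 = 20 * 9 = 180
Final: R3 = 180

180


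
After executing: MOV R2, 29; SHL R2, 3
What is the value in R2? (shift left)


Register state trace:
  MOV R2, 29  → R2 = 29
  SHL R2, 3  → R2 = 29 << 3 = 29 * 2^3 = 232
Final: R2 = 232

232


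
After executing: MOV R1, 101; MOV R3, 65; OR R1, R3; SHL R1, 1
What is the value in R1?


Register state trace:
  MOV R1, 101  → R1 = 101 (0b01100101)
  MOV R3, 65  → R3 = 65 (0b01000001)
  OR R1, R3  → R1 = 101 OR 65 = 101 (0b01100101)
  SHL R1, 1  → R1 = 101 << 1 = 202
Final: R1 = 202

202


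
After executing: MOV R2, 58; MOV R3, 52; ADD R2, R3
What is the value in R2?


Register state trace:
  MOV R2, 58  → R2 = 58
  MOV R3, 52  → R3 = 52
  ADD R2, R3  → R2 = 58 + 52 = 110
Final: R2 = 110

110


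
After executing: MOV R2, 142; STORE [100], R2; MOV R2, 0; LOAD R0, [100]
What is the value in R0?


Register and memory trace:
  MOV R2, 142  → R2 = 142
  STORE [100], R2  → mem[100] = 142
  MOV R2, 0  → R2 = 0
  LOAD R0, [100]  → R0 = mem[100] = 142
Final: R0 = 142

142


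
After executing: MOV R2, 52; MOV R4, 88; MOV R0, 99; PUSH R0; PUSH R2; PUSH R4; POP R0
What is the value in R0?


Stack trace (top is rightmost):
  MOV R2, 52  → R2 = 52
  MOV R4, 88  → R4 = 88
  MOV R0, 99  → R0 = 99
  PUSH R0  → stack: [99]
  PUSH R2  → stack: [99, 52]
  PUSH R4  → stack: [99, 52, 88]
  POP R0  → R0 = 88, stack: [99, 52]
Final: R0 = 88

88


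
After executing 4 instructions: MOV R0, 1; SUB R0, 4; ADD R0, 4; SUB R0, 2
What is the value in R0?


Register state trace:
  MOV R0, 1  → R0 = 1
  SUB R0, 4  → R0 = 1 - 4 = -3
  ADD R0, 4  → R0 = -3 + 4 = 1
  SUB R0, 2  → R0 = 1 - 2 = -1
Final: R0 = -1

-1


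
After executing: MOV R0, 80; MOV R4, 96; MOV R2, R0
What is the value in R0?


Register state trace:
  MOV R0, 80  → R0 = 80
  MOV R4, 96  → R4 = 96
  MOV R2, R0  → R2 = 80
Final: R0 = 80

80


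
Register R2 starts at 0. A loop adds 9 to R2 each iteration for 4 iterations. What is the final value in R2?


Starting value: R2 = 0
  Iter 1: R2 = 0 + 9 = 9
  Iter 2: R2 = 9 + 9 = 18
  Iter 3: R2 = 18 + 9 = 27
  Iter 4: R2 = 27 + 9 = 36
Final: R2 = 36

36


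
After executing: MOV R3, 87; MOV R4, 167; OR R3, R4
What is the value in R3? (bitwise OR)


Register state trace:
  MOV R3, 87  → R3 = 87 (0b01010111)
  MOV R4, 167  → R4 = 167 (0b10100111)
  OR R3, R4   → R3 = 87 OR 167 = 247 (0b11110111)
Final: R3 = 247

247


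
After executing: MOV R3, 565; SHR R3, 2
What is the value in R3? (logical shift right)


Register state trace:
  MOV R3, 565  → R3 = 565
  SHR R3, 2  → R3 = 565 >> 2 = 565 // 2^2 = 141
Final: R3 = 141

141


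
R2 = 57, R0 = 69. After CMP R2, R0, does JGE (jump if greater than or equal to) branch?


Trace:
  R2 = 57, R0 = 69
  CMP R2, R0  → compares 57 vs 69
  JGE checks: is 57 greater than or equal to 69?
  57 < 69, so condition is false
Branch taken: No

No


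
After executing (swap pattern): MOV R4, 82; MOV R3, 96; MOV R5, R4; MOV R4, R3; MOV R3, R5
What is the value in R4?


Register state trace (swap pattern):
  MOV R4, 82  → R4 = 82
  MOV R3, 96  → R3 = 96
  MOV R5, R4  → R5 = 82  (save R4)
  MOV R4, R3  → R4 = 96  (R4 gets R3's value)
  MOV R3, R5  → R3 = 82  (R3 gets saved value)
Final: R4 = 96

96


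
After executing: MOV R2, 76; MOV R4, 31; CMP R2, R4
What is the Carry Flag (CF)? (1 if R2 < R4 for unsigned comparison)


Register state trace:
  MOV R2, 76  → R2 = 76
  MOV R4, 31  → R4 = 31
  CMP R2, R4  → unsigned 76 - 31: no borrow
  76 >= 31, so CF = 0
CF = 0

0


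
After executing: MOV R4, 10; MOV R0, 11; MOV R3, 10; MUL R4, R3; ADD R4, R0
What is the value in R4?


Register state trace:
  MOV R4, 10  → R4 = 10
  MOV R0, 11  → R0 = 11
  MOV R3, 10  → R3 = 10
  MUL R4, R3  → R4 = 10 * 10 = 100
  ADD R4, R0  → R4 = 100 + 11 = 111
Final: R4 = 111

111


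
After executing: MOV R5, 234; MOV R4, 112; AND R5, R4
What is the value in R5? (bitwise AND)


Register state trace:
  MOV R5, 234  → R5 = 234 (0b11101010)
  MOV R4, 112  → R4 = 112 (0b01110000)
  AND R5, R4  → R5 = 234 AND 112 = 96 (0b01100000)
Final: R5 = 96

96


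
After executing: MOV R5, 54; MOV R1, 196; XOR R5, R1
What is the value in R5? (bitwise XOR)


Register state trace:
  MOV R5, 54  → R5 = 54 (0b00110110)
  MOV R1, 196  → R1 = 196 (0b11000100)
  XOR R5, R1  → R5 = 54 XOR 196 = 242 (0b11110010)
Final: R5 = 242

242


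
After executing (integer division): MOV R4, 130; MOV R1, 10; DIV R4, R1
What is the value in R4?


Register state trace:
  MOV R4, 130  → R4 = 130
  MOV R1, 10  → R1 = 10
  DIV R4, R1  → R4 = 130 // 10 = 13
Final: R4 = 13

13


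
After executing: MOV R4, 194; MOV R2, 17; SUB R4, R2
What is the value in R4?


Register state trace:
  MOV R4, 194  → R4 = 194
  MOV R2, 17  → R2 = 17
  SUB R4, R2  → R4 = 194 - 17 = 177
Final: R4 = 177

177


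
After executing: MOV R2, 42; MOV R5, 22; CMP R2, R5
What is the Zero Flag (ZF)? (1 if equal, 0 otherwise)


Register state trace:
  MOV R2, 42  → R2 = 42
  MOV R5, 22  → R5 = 22
  CMP R2, R5  → computes 42 - 22 = 20
  Result is nonzero, so values are not equal
ZF = 0

0


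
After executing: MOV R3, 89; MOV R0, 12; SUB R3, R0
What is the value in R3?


Register state trace:
  MOV R3, 89  → R3 = 89
  MOV R0, 12  → R0 = 12
  SUB R3, R0  → R3 = 89 - 12 = 77
Final: R3 = 77

77
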